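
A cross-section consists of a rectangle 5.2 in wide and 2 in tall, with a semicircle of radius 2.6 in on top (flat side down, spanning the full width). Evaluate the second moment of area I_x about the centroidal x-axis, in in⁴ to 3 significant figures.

Break the section into simple shapes (no overlaps), measuring from the bottom-left corner of the bounding box.
Rectangular body: 5.2 × 2, A = 10.4 in², y = 1 in, Ī = 3.4667 in⁴.
Semicircular cap: semicircle r = 2.6, A = 10.619 in², y = 3.1035 in, Ī = 5.0156 in⁴.
Centroid: ȳ = ΣA·y / ΣA = 2.0627 in.
Transfer each piece to the centroidal x-axis using Ī + A·d² with d = y − 2.0627:
  rectangular body: d = -1.0627 in → contributes +15.211 in⁴
  semicircular cap: d = 1.0408 in → contributes +16.518 in⁴
Total I = 31.73 in⁴.

I_x ≈ 31.7 in⁴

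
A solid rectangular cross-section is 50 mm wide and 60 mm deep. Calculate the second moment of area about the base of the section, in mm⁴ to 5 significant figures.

I_base ≈ 3.6000 × 10⁶ mm⁴

The section: 50 × 60, A = 3 000 mm², y = 30 mm, Ī = 900 000 mm⁴.
Transfer it to a horizontal axis along the bottom face using Ī + A·d² with d = y − 0:
  the section: d = 30 mm → contributes +3 600 000 mm⁴
Total I = 3 600 000 mm⁴.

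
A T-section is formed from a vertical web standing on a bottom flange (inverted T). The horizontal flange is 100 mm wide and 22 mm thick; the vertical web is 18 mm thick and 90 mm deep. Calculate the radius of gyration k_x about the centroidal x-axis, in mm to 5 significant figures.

Treat the section as a set of non-overlapping primitives; coordinates are from the bounding-box lower-left.
Flange: 100 × 22, A = 2 200 mm², y = 11 mm, Ī = 88733.33 mm⁴.
Web: 18 × 90, A = 1 620 mm², y = 67 mm, Ī = 1 093 500 mm⁴.
Centroid: ȳ = ΣA·y / ΣA = 34.74869 mm.
Transfer each piece to the centroidal x-axis using Ī + A·d² with d = y − 34.74869:
  flange: d = -23.74869 mm → contributes +1 329 534 mm⁴
  web: d = 32.25131 mm → contributes +2 778 538 mm⁴
Total I = 4 108 072 mm⁴.
Radius of gyration: k = √(I/A) = √(4 108 072 / 3 820) = 32.79347 mm.

k_x ≈ 32.793 mm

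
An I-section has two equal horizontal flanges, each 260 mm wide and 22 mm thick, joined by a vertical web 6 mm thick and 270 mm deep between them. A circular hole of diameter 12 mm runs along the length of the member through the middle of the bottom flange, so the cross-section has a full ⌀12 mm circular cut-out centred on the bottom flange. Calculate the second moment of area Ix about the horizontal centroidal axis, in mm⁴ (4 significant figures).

Ix ≈ 2.517 × 10⁸ mm⁴

Treat the section as a set of non-overlapping primitives; coordinates are from the bounding-box lower-left.
Bottom flange: 260 × 22, A = 5 720 mm², y = 11 mm, Ī = 230 707 mm⁴.
Web: 6 × 270, A = 1 620 mm², y = 157 mm, Ī = 9 841 500 mm⁴.
Top flange: 260 × 22, A = 5 720 mm², y = 303 mm, Ī = 230 707 mm⁴.
Hole (subtracted): ⌀12, A = 113.097 mm², y = 11 mm, Ī = 1017.88 mm⁴.
Centroid: ȳ = ΣA·y / ΣA = 158.275 mm.
Transfer each piece to the horizontal centroidal axis using Ī + A·d² with d = y − 158.275:
  bottom flange: d = -147.275 mm → contributes +124 297 720 mm⁴
  web: d = -1.27538 mm → contributes +9 844 135 mm⁴
  top flange: d = 144.725 mm → contributes +120 037 341 mm⁴
  hole: d = -147.275 mm → contributes −2 454 103 mm⁴
Total I = 251 725 093 mm⁴.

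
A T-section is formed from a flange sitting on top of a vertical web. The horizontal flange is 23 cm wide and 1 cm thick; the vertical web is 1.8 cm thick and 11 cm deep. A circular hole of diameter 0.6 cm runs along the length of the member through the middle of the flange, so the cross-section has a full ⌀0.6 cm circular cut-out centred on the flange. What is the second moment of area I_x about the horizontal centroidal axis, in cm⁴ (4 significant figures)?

Decompose the section into non-overlapping parts with the origin at the bottom-left of its bounding rectangle.
Flange: 23 × 1, A = 23 cm², y = 11.5 cm, Ī = 1.91667 cm⁴.
Web: 1.8 × 11, A = 19.8 cm², y = 5.5 cm, Ī = 199.65 cm⁴.
Hole (subtracted): ⌀0.6, A = 0.282743 cm², y = 11.5 cm, Ī = 0.00636173 cm⁴.
Centroid: ȳ = ΣA·y / ΣA = 8.70584 cm.
Transfer each piece to the horizontal centroidal axis using Ī + A·d² with d = y − 8.70584:
  flange: d = 2.79416 cm → contributes +181.485 cm⁴
  web: d = -3.20584 cm → contributes +403.143 cm⁴
  hole: d = 2.79416 cm → contributes −2.21383 cm⁴
Total I = 582.414 cm⁴.

I_x ≈ 582.4 cm⁴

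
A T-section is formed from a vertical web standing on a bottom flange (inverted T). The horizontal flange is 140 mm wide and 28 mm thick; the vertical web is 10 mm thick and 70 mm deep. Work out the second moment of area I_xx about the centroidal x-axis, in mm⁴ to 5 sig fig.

I_xx ≈ 1.9680 × 10⁶ mm⁴

Split into non-overlapping primitives; take the origin at the lower-left of the bounding box.
Flange: 140 × 28, A = 3 920 mm², y = 14 mm, Ī = 256106.7 mm⁴.
Web: 10 × 70, A = 700 mm², y = 63 mm, Ī = 285833.3 mm⁴.
Centroid: ȳ = ΣA·y / ΣA = 21.42424 mm.
Transfer each piece to the centroidal x-axis using Ī + A·d² with d = y − 21.42424:
  flange: d = -7.424242 mm → contributes +472174.6 mm⁴
  web: d = 41.57576 mm → contributes +1 495 814 mm⁴
Total I = 1 967 988 mm⁴.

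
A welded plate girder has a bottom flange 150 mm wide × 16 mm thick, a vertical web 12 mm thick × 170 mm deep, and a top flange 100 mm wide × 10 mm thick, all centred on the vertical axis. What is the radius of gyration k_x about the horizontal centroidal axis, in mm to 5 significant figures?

k_x ≈ 74.962 mm

Treat the section as a set of non-overlapping primitives; coordinates are from the bounding-box lower-left.
Bottom plate: 150 × 16, A = 2 400 mm², y = 8 mm, Ī = 51 200 mm⁴.
Web plate: 12 × 170, A = 2 040 mm², y = 101 mm, Ī = 4 913 000 mm⁴.
Top plate: 100 × 10, A = 1 000 mm², y = 191 mm, Ī = 8333.333 mm⁴.
Centroid: ȳ = ΣA·y / ΣA = 76.51471 mm.
Transfer each piece to the horizontal centroidal axis using Ī + A·d² with d = y − 76.51471:
  bottom plate: d = -68.51471 mm → contributes +11 317 436 mm⁴
  web plate: d = 24.48529 mm → contributes +6 136 040 mm⁴
  top plate: d = 114.4853 mm → contributes +13 115 216 mm⁴
Total I = 30 568 692 mm⁴.
Radius of gyration: k = √(I/A) = √(30 568 692 / 5 440) = 74.96162 mm.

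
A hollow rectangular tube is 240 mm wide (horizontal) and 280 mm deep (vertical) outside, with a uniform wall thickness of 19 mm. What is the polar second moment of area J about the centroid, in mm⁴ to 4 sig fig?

Break the section into simple shapes (no overlaps), measuring from the bottom-left corner of the bounding box.
Outer rectangle: 240 × 280, A = 67 200 mm², y = 140 mm, Ī = 439 040 000 mm⁴.
Inner void (subtracted): 202 × 242, A = 48 884 mm², y = 140 mm, Ī = 238 570 215 mm⁴.
By symmetry the centroid is at mid-height, ȳ = 140 mm.
All pieces are centred on the centroidal x-axis, so I = ΣĪ (holes subtracted) = 200 469 785 mm⁴.
Repeating about the centroidal y-axis gives I_y = 156 338 105 mm⁴.
Polar second moment: J = I_x + I_y = 356 807 891 mm⁴.

J ≈ 3.568 × 10⁸ mm⁴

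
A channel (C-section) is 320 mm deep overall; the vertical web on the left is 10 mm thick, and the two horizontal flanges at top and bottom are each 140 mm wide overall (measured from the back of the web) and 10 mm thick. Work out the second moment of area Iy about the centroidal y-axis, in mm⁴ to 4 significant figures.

Iy ≈ 1.072 × 10⁷ mm⁴

Break the section into simple shapes (no overlaps), measuring from the bottom-left corner of the bounding box.
Web: 10 × 320, A = 3 200 mm², x = 5 mm, Ī = 26666.7 mm⁴.
Top flange (beyond web): 130 × 10, A = 1 300 mm², x = 75 mm, Ī = 1 830 833 mm⁴.
Bottom flange (beyond web): 130 × 10, A = 1 300 mm², x = 75 mm, Ī = 1 830 833 mm⁴.
Centroid: x̄ = ΣA·x / ΣA = 36.3793 mm.
Transfer each piece to the centroidal y-axis using Ī + A·d² with d = x − 36.3793:
  web: d = -31.3793 mm → contributes +3 177 582 mm⁴
  top flange (beyond web): d = 38.6207 mm → contributes +3 769 858 mm⁴
  bottom flange (beyond web): d = 38.6207 mm → contributes +3 769 858 mm⁴
Total I = 10 717 299 mm⁴.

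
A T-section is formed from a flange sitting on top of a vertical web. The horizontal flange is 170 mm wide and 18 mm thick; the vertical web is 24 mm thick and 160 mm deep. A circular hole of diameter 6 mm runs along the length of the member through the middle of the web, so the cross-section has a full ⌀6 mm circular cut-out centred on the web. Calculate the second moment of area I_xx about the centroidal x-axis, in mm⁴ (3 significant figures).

Split into non-overlapping primitives; take the origin at the lower-left of the bounding box.
Flange: 170 × 18, A = 3 060 mm², y = 169 mm, Ī = 82 620 mm⁴.
Web: 24 × 160, A = 3 840 mm², y = 80 mm, Ī = 8 192 000 mm⁴.
Hole (subtracted): ⌀6, A = 28.274 mm², y = 80 mm, Ī = 63.617 mm⁴.
Centroid: ȳ = ΣA·y / ΣA = 119.63 mm.
Transfer each piece to the centroidal x-axis using Ī + A·d² with d = y − 119.63:
  flange: d = 49.368 mm → contributes +7 540 460 mm⁴
  web: d = -39.632 mm → contributes +14 223 460 mm⁴
  hole: d = -39.632 mm → contributes −44 474 mm⁴
Total I = 21 719 447 mm⁴.

I_xx ≈ 2.17 × 10⁷ mm⁴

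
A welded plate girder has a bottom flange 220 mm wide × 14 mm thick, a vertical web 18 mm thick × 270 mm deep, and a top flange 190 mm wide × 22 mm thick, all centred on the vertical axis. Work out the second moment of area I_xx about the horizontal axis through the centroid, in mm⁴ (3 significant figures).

Decompose the section into non-overlapping parts with the origin at the bottom-left of its bounding rectangle.
Bottom plate: 220 × 14, A = 3 080 mm², y = 7 mm, Ī = 50 307 mm⁴.
Web plate: 18 × 270, A = 4 860 mm², y = 149 mm, Ī = 29 524 500 mm⁴.
Top plate: 190 × 22, A = 4 180 mm², y = 295 mm, Ī = 168 593 mm⁴.
Centroid: ȳ = ΣA·y / ΣA = 163.27 mm.
Transfer each piece to the horizontal axis through the centroid using Ī + A·d² with d = y − 163.27:
  bottom plate: d = -156.27 mm → contributes +75 262 297 mm⁴
  web plate: d = -14.267 mm → contributes +30 513 785 mm⁴
  top plate: d = 131.73 mm → contributes +72 706 212 mm⁴
Total I = 178 482 294 mm⁴.

I_xx ≈ 1.78 × 10⁸ mm⁴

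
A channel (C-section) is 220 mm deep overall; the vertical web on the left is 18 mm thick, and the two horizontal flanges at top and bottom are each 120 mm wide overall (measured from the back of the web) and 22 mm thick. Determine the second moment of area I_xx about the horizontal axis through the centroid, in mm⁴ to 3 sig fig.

Split into non-overlapping primitives; take the origin at the lower-left of the bounding box.
Web: 18 × 220, A = 3 960 mm², y = 110 mm, Ī = 15 972 000 mm⁴.
Top flange (beyond web): 102 × 22, A = 2 244 mm², y = 209 mm, Ī = 90 508 mm⁴.
Bottom flange (beyond web): 102 × 22, A = 2 244 mm², y = 11 mm, Ī = 90 508 mm⁴.
By symmetry the centroid is at mid-height, ȳ = 110 mm.
Transfer each piece to the horizontal axis through the centroid using Ī + A·d² with d = y − 110:
  web: d = 0 mm → contributes +15 972 000 mm⁴
  top flange (beyond web): d = 99 mm → contributes +22 083 952 mm⁴
  bottom flange (beyond web): d = -99 mm → contributes +22 083 952 mm⁴
Total I = 60 139 904 mm⁴.

I_xx ≈ 6.01 × 10⁷ mm⁴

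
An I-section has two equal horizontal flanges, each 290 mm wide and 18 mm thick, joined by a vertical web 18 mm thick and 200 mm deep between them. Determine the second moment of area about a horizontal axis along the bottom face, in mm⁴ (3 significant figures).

Decompose the section into non-overlapping parts with the origin at the bottom-left of its bounding rectangle.
Bottom flange: 290 × 18, A = 5 220 mm², y = 9 mm, Ī = 140 940 mm⁴.
Web: 18 × 200, A = 3 600 mm², y = 118 mm, Ī = 12 000 000 mm⁴.
Top flange: 290 × 18, A = 5 220 mm², y = 227 mm, Ī = 140 940 mm⁴.
Transfer each piece to a horizontal axis along the bottom face using Ī + A·d² with d = y − 0:
  bottom flange: d = 9 mm → contributes +563 760 mm⁴
  web: d = 118 mm → contributes +62 126 400 mm⁴
  top flange: d = 227 mm → contributes +269 122 320 mm⁴
Total I = 331 812 480 mm⁴.

I_base ≈ 3.32 × 10⁸ mm⁴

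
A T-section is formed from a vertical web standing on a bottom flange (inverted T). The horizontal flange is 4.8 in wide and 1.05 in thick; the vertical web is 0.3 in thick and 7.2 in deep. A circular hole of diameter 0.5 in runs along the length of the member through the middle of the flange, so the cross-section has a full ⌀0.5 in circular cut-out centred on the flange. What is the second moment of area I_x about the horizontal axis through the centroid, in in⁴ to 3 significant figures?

Break the section into simple shapes (no overlaps), measuring from the bottom-left corner of the bounding box.
Flange: 4.8 × 1.05, A = 5.04 in², y = 0.525 in, Ī = 0.46305 in⁴.
Web: 0.3 × 7.2, A = 2.16 in², y = 4.65 in, Ī = 9.3312 in⁴.
Hole (subtracted): ⌀0.5, A = 0.19635 in², y = 0.525 in, Ī = 0.003068 in⁴.
Centroid: ȳ = ΣA·y / ΣA = 1.7972 in.
Transfer each piece to the horizontal axis through the centroid using Ī + A·d² with d = y − 1.7972:
  flange: d = -1.2722 in → contributes +8.6202 in⁴
  web: d = 2.8528 in → contributes +26.91 in⁴
  hole: d = -1.2722 in → contributes −0.32086 in⁴
Total I = 35.21 in⁴.

I_x ≈ 35.2 in⁴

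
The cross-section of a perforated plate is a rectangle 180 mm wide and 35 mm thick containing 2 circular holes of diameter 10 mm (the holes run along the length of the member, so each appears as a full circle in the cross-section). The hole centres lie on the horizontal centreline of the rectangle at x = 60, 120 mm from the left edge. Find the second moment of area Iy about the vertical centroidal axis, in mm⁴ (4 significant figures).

Treat the section as a set of non-overlapping primitives; coordinates are from the bounding-box lower-left.
Plate: 180 × 35, A = 6 300 mm², x = 90 mm, Ī = 17 010 000 mm⁴.
Hole 1 (subtracted): ⌀10, A = 78.5398 mm², x = 60 mm, Ī = 490.874 mm⁴.
Hole 2 (subtracted): ⌀10, A = 78.5398 mm², x = 120 mm, Ī = 490.874 mm⁴.
By symmetry the centroid is at mid-width, x̄ = 90 mm.
Transfer each piece to the vertical centroidal axis using Ī + A·d² with d = x − 90:
  plate: d = 0 mm → contributes +17 010 000 mm⁴
  hole 1: d = -30 mm → contributes −71176.7 mm⁴
  hole 2: d = 30 mm → contributes −71176.7 mm⁴
Total I = 16 867 647 mm⁴.

Iy ≈ 1.687 × 10⁷ mm⁴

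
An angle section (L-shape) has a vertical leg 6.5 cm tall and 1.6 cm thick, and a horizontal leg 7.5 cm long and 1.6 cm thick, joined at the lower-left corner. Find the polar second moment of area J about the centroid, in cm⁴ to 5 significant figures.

Decompose the section into non-overlapping parts with the origin at the bottom-left of its bounding rectangle.
Vertical leg: 1.6 × 6.5, A = 10.4 cm², y = 3.25 cm, Ī = 36.61667 cm⁴.
Horizontal leg (remainder): 5.9 × 1.6, A = 9.44 cm², y = 0.8 cm, Ī = 2.013867 cm⁴.
Centroid: ȳ = ΣA·y / ΣA = 2.084274 cm.
Transfer each piece to the centroidal x-axis using Ī + A·d² with d = y − 2.084274:
  vertical leg: d = 1.165726 cm → contributes +50.7494 cm⁴
  horizontal leg (remainder): d = -1.284274 cm → contributes +17.58383 cm⁴
Total I = 68.33323 cm⁴.
For the y-axis: x̄ = 2.584274 cm.
Repeating about the centroidal y-axis gives I_y = 99.18923 cm⁴.
Polar second moment: J = I_x + I_y = 167.5225 cm⁴.

J ≈ 167.52 cm⁴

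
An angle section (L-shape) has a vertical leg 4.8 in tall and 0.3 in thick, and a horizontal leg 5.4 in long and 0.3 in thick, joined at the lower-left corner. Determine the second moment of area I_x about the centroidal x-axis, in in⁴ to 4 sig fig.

Split into non-overlapping primitives; take the origin at the lower-left of the bounding box.
Vertical leg: 0.3 × 4.8, A = 1.44 in², y = 2.4 in, Ī = 2.7648 in⁴.
Horizontal leg (remainder): 5.1 × 0.3, A = 1.53 in², y = 0.15 in, Ī = 0.011475 in⁴.
Centroid: ȳ = ΣA·y / ΣA = 1.24091 in.
Transfer each piece to the centroidal x-axis using Ī + A·d² with d = y − 1.24091:
  vertical leg: d = 1.15909 in → contributes +4.69943 in⁴
  horizontal leg (remainder): d = -1.09091 in → contributes +1.8323 in⁴
Total I = 6.53173 in⁴.

I_x ≈ 6.532 in⁴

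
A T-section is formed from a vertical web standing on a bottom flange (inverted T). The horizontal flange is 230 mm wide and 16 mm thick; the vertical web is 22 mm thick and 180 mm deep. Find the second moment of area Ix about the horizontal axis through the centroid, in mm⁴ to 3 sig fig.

Ix ≈ 2.91 × 10⁷ mm⁴

Decompose the section into non-overlapping parts with the origin at the bottom-left of its bounding rectangle.
Flange: 230 × 16, A = 3 680 mm², y = 8 mm, Ī = 78 507 mm⁴.
Web: 22 × 180, A = 3 960 mm², y = 106 mm, Ī = 10 692 000 mm⁴.
Centroid: ȳ = ΣA·y / ΣA = 58.796 mm.
Transfer each piece to the horizontal axis through the centroid using Ī + A·d² with d = y − 58.796:
  flange: d = -50.796 mm → contributes +9 573 696 mm⁴
  web: d = 47.204 mm → contributes +19 515 812 mm⁴
Total I = 29 089 508 mm⁴.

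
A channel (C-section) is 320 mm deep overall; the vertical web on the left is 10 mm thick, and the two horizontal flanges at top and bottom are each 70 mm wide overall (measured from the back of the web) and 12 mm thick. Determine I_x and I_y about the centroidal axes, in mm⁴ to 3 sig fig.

I_x ≈ 6.15 × 10⁷ mm⁴, I_y ≈ 1.68 × 10⁶ mm⁴

Break the section into simple shapes (no overlaps), measuring from the bottom-left corner of the bounding box.
Web: 10 × 320, A = 3 200 mm², y = 160 mm, Ī = 27 306 667 mm⁴.
Top flange (beyond web): 60 × 12, A = 720 mm², y = 314 mm, Ī = 8 640 mm⁴.
Bottom flange (beyond web): 60 × 12, A = 720 mm², y = 6 mm, Ī = 8 640 mm⁴.
By symmetry the centroid is at mid-height, ȳ = 160 mm.
Transfer each piece to the centroidal x-axis using Ī + A·d² with d = y − 160:
  web: d = 0 mm → contributes +27 306 667 mm⁴
  top flange (beyond web): d = 154 mm → contributes +17 084 160 mm⁴
  bottom flange (beyond web): d = -154 mm → contributes +17 084 160 mm⁴
Total I = 61 474 987 mm⁴.
For the y-axis: x̄ = 15.862 mm.
Repeating about the centroidal y-axis gives I_y = 1 675 218 mm⁴.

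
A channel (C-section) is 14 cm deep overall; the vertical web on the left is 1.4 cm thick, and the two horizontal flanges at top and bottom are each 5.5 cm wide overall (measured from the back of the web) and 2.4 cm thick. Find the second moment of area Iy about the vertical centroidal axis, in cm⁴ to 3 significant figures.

Treat the section as a set of non-overlapping primitives; coordinates are from the bounding-box lower-left.
Web: 1.4 × 14, A = 19.6 cm², x = 0.7 cm, Ī = 3.2013 cm⁴.
Top flange (beyond web): 4.1 × 2.4, A = 9.84 cm², x = 3.45 cm, Ī = 13.784 cm⁴.
Bottom flange (beyond web): 4.1 × 2.4, A = 9.84 cm², x = 3.45 cm, Ī = 13.784 cm⁴.
Centroid: x̄ = ΣA·x / ΣA = 2.0778 cm.
Transfer each piece to the vertical centroidal axis using Ī + A·d² with d = x − 2.0778:
  web: d = -1.3778 cm → contributes +40.409 cm⁴
  top flange (beyond web): d = 1.3722 cm → contributes +32.312 cm⁴
  bottom flange (beyond web): d = 1.3722 cm → contributes +32.312 cm⁴
Total I = 105.03 cm⁴.

Iy ≈ 105 cm⁴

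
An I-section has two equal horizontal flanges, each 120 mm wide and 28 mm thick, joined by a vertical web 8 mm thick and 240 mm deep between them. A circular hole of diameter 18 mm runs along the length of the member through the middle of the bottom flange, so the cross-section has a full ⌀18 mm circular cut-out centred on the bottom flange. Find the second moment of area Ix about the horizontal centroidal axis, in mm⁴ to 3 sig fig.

Treat the section as a set of non-overlapping primitives; coordinates are from the bounding-box lower-left.
Bottom flange: 120 × 28, A = 3 360 mm², y = 14 mm, Ī = 219 520 mm⁴.
Web: 8 × 240, A = 1 920 mm², y = 148 mm, Ī = 9 216 000 mm⁴.
Top flange: 120 × 28, A = 3 360 mm², y = 282 mm, Ī = 219 520 mm⁴.
Hole (subtracted): ⌀18, A = 254.47 mm², y = 14 mm, Ī = 5 153 mm⁴.
Centroid: ȳ = ΣA·y / ΣA = 152.07 mm.
Transfer each piece to the horizontal centroidal axis using Ī + A·d² with d = y − 152.07:
  bottom flange: d = -138.07 mm → contributes +64 268 943 mm⁴
  web: d = -4.0664 mm → contributes +9 247 748 mm⁴
  top flange: d = 129.93 mm → contributes +56 945 536 mm⁴
  hole: d = -138.07 mm → contributes −4 855 925 mm⁴
Total I = 125 606 302 mm⁴.

Ix ≈ 1.26 × 10⁸ mm⁴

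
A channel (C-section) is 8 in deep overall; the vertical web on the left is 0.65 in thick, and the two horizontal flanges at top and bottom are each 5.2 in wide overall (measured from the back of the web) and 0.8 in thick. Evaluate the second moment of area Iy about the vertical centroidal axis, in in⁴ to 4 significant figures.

Split into non-overlapping primitives; take the origin at the lower-left of the bounding box.
Web: 0.65 × 8, A = 5.2 in², x = 0.325 in, Ī = 0.183083 in⁴.
Top flange (beyond web): 4.55 × 0.8, A = 3.64 in², x = 2.925 in, Ī = 6.27976 in⁴.
Bottom flange (beyond web): 4.55 × 0.8, A = 3.64 in², x = 2.925 in, Ī = 6.27976 in⁴.
Centroid: x̄ = ΣA·x / ΣA = 1.84167 in.
Transfer each piece to the vertical centroidal axis using Ī + A·d² with d = x − 1.84167:
  web: d = -1.51667 in → contributes +12.1445 in⁴
  top flange (beyond web): d = 1.08333 in → contributes +10.5517 in⁴
  bottom flange (beyond web): d = 1.08333 in → contributes +10.5517 in⁴
Total I = 33.2479 in⁴.

Iy ≈ 33.25 in⁴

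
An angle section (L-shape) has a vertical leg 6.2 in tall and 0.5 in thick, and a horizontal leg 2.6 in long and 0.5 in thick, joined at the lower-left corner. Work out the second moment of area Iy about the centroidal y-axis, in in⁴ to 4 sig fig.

Treat the section as a set of non-overlapping primitives; coordinates are from the bounding-box lower-left.
Vertical leg: 0.5 × 6.2, A = 3.1 in², x = 0.25 in, Ī = 0.0645833 in⁴.
Horizontal leg (remainder): 2.1 × 0.5, A = 1.05 in², x = 1.55 in, Ī = 0.385875 in⁴.
Centroid: x̄ = ΣA·x / ΣA = 0.578916 in.
Transfer each piece to the centroidal y-axis using Ī + A·d² with d = x − 0.578916:
  vertical leg: d = -0.328916 in → contributes +0.399958 in⁴
  horizontal leg (remainder): d = 0.971084 in → contributes +1.37603 in⁴
Total I = 1.77599 in⁴.

Iy ≈ 1.776 in⁴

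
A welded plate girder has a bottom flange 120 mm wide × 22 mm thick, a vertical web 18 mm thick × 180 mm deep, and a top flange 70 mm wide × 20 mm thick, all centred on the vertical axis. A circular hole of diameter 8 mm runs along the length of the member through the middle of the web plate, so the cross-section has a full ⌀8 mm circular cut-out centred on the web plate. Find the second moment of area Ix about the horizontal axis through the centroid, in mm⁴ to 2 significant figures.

Ix ≈ 4.8 × 10⁷ mm⁴

Split into non-overlapping primitives; take the origin at the lower-left of the bounding box.
Bottom plate: 120 × 22, A = 2 640 mm², y = 11 mm, Ī = 106 480 mm⁴.
Web plate: 18 × 180, A = 3 240 mm², y = 112 mm, Ī = 8 748 000 mm⁴.
Top plate: 70 × 20, A = 1 400 mm², y = 212 mm, Ī = 46 667 mm⁴.
Hole (subtracted): ⌀8, A = 50.27 mm², y = 112 mm, Ī = 201.1 mm⁴.
Centroid: ȳ = ΣA·y / ΣA = 94.48 mm.
Transfer each piece to the horizontal axis through the centroid using Ī + A·d² with d = y − 94.48:
  bottom plate: d = -83.48 mm → contributes +18 505 925 mm⁴
  web plate: d = 17.52 mm → contributes +9 742 128 mm⁴
  top plate: d = 117.5 mm → contributes +19 380 862 mm⁴
  hole: d = 17.52 mm → contributes −15 624 mm⁴
Total I = 47 613 290 mm⁴.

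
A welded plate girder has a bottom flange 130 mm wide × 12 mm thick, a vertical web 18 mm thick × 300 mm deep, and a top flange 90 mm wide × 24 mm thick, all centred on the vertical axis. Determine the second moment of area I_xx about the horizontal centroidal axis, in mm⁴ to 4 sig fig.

I_xx ≈ 1.340 × 10⁸ mm⁴

Decompose the section into non-overlapping parts with the origin at the bottom-left of its bounding rectangle.
Bottom plate: 130 × 12, A = 1 560 mm², y = 6 mm, Ī = 18 720 mm⁴.
Web plate: 18 × 300, A = 5 400 mm², y = 162 mm, Ī = 40 500 000 mm⁴.
Top plate: 90 × 24, A = 2 160 mm², y = 324 mm, Ī = 103 680 mm⁴.
Centroid: ȳ = ΣA·y / ΣA = 173.684 mm.
Transfer each piece to the horizontal centroidal axis using Ī + A·d² with d = y − 173.684:
  bottom plate: d = -167.684 mm → contributes +43 882 791 mm⁴
  web plate: d = -11.6842 mm → contributes +41 237 212 mm⁴
  top plate: d = 150.316 mm → contributes +48 908 527 mm⁴
Total I = 134 028 531 mm⁴.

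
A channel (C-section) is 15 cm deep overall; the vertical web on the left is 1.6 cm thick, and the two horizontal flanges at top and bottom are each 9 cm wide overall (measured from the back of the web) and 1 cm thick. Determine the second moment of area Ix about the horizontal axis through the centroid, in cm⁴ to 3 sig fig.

Treat the section as a set of non-overlapping primitives; coordinates are from the bounding-box lower-left.
Web: 1.6 × 15, A = 24 cm², y = 7.5 cm, Ī = 450 cm⁴.
Top flange (beyond web): 7.4 × 1, A = 7.4 cm², y = 14.5 cm, Ī = 0.61667 cm⁴.
Bottom flange (beyond web): 7.4 × 1, A = 7.4 cm², y = 0.5 cm, Ī = 0.61667 cm⁴.
By symmetry the centroid is at mid-height, ȳ = 7.5 cm.
Transfer each piece to the horizontal axis through the centroid using Ī + A·d² with d = y − 7.5:
  web: d = 0 cm → contributes +450 cm⁴
  top flange (beyond web): d = 7 cm → contributes +363.22 cm⁴
  bottom flange (beyond web): d = -7 cm → contributes +363.22 cm⁴
Total I = 1176.4 cm⁴.

Ix ≈ 1180 cm⁴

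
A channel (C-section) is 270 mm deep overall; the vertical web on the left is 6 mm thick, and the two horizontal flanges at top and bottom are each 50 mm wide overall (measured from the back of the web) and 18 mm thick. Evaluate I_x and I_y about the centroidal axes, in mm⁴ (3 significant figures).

Decompose the section into non-overlapping parts with the origin at the bottom-left of its bounding rectangle.
Web: 6 × 270, A = 1 620 mm², y = 135 mm, Ī = 9 841 500 mm⁴.
Top flange (beyond web): 44 × 18, A = 792 mm², y = 261 mm, Ī = 21 384 mm⁴.
Bottom flange (beyond web): 44 × 18, A = 792 mm², y = 9 mm, Ī = 21 384 mm⁴.
By symmetry the centroid is at mid-height, ȳ = 135 mm.
Transfer each piece to the centroidal x-axis using Ī + A·d² with d = y − 135:
  web: d = 0 mm → contributes +9 841 500 mm⁴
  top flange (beyond web): d = 126 mm → contributes +12 595 176 mm⁴
  bottom flange (beyond web): d = -126 mm → contributes +12 595 176 mm⁴
Total I = 35 031 852 mm⁴.
For the y-axis: x̄ = 15.36 mm.
Repeating about the centroidal y-axis gives I_y = 760 974 mm⁴.

I_x ≈ 3.50 × 10⁷ mm⁴, I_y ≈ 7.61 × 10⁵ mm⁴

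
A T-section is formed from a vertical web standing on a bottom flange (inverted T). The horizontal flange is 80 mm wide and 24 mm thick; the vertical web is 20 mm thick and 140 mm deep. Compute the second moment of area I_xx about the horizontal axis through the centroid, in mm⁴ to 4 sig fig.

I_xx ≈ 1.232 × 10⁷ mm⁴

Split into non-overlapping primitives; take the origin at the lower-left of the bounding box.
Flange: 80 × 24, A = 1 920 mm², y = 12 mm, Ī = 92 160 mm⁴.
Web: 20 × 140, A = 2 800 mm², y = 94 mm, Ī = 4 573 333 mm⁴.
Centroid: ȳ = ΣA·y / ΣA = 60.6441 mm.
Transfer each piece to the horizontal axis through the centroid using Ī + A·d² with d = y − 60.6441:
  flange: d = -48.6441 mm → contributes +4 635 351 mm⁴
  web: d = 33.3559 mm → contributes +7 688 664 mm⁴
Total I = 12 324 015 mm⁴.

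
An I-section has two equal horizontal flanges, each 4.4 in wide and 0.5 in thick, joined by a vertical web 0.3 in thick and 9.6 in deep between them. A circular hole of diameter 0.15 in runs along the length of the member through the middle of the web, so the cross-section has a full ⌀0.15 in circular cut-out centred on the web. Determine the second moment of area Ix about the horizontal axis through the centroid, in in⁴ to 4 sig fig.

Ix ≈ 134.4 in⁴

Treat the section as a set of non-overlapping primitives; coordinates are from the bounding-box lower-left.
Bottom flange: 4.4 × 0.5, A = 2.2 in², y = 0.25 in, Ī = 0.0458333 in⁴.
Web: 0.3 × 9.6, A = 2.88 in², y = 5.3 in, Ī = 22.1184 in⁴.
Top flange: 4.4 × 0.5, A = 2.2 in², y = 10.35 in, Ī = 0.0458333 in⁴.
Hole (subtracted): ⌀0.15, A = 0.0176715 in², y = 5.3 in, Ī = 0.0000248505 in⁴.
By symmetry the centroid is at mid-height, ȳ = 5.3 in.
Transfer each piece to the horizontal axis through the centroid using Ī + A·d² with d = y − 5.3:
  bottom flange: d = -5.05 in → contributes +56.1513 in⁴
  web: d = 0 in → contributes +22.1184 in⁴
  top flange: d = 5.05 in → contributes +56.1513 in⁴
  hole: d = 0 in → contributes −0.0000248505 in⁴
Total I = 134.421 in⁴.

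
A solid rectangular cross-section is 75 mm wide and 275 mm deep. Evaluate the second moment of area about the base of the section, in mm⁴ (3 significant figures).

The section: 75 × 275, A = 20 625 mm², y = 137.5 mm, Ī = 129 980 469 mm⁴.
Transfer it to the base of the section using Ī + A·d² with d = y − 0:
  the section: d = 137.5 mm → contributes +519 921 875 mm⁴
Total I = 519 921 875 mm⁴.

I_base ≈ 5.20 × 10⁸ mm⁴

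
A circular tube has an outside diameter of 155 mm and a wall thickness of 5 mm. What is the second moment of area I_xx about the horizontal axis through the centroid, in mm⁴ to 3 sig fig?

I_xx ≈ 6.63 × 10⁶ mm⁴

Treat the section as a set of non-overlapping primitives; coordinates are from the bounding-box lower-left.
Outer circle: ⌀155, A = 18 869 mm², y = 77.5 mm, Ī = 28 333 269 mm⁴.
Bore (subtracted): ⌀145, A = 16 513 mm², y = 77.5 mm, Ī = 21 699 109 mm⁴.
By symmetry the centroid is at mid-height, ȳ = 77.5 mm.
All pieces are centred on the horizontal axis through the centroid, so I = ΣĪ (holes subtracted) = 6 634 160 mm⁴.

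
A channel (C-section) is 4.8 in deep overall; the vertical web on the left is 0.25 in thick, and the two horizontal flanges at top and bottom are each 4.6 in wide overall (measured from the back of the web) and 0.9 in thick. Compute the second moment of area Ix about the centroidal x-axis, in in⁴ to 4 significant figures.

Treat the section as a set of non-overlapping primitives; coordinates are from the bounding-box lower-left.
Web: 0.25 × 4.8, A = 1.2 in², y = 2.4 in, Ī = 2.304 in⁴.
Top flange (beyond web): 4.35 × 0.9, A = 3.915 in², y = 4.35 in, Ī = 0.264263 in⁴.
Bottom flange (beyond web): 4.35 × 0.9, A = 3.915 in², y = 0.45 in, Ī = 0.264263 in⁴.
By symmetry the centroid is at mid-height, ȳ = 2.4 in.
Transfer each piece to the centroidal x-axis using Ī + A·d² with d = y − 2.4:
  web: d = 0 in → contributes +2.304 in⁴
  top flange (beyond web): d = 1.95 in → contributes +15.1511 in⁴
  bottom flange (beyond web): d = -1.95 in → contributes +15.1511 in⁴
Total I = 32.6061 in⁴.

Ix ≈ 32.61 in⁴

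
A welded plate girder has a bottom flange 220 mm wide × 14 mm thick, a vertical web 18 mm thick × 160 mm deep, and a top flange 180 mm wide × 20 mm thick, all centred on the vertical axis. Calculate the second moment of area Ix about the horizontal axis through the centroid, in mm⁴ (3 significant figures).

Ix ≈ 5.85 × 10⁷ mm⁴

Split into non-overlapping primitives; take the origin at the lower-left of the bounding box.
Bottom plate: 220 × 14, A = 3 080 mm², y = 7 mm, Ī = 50 307 mm⁴.
Web plate: 18 × 160, A = 2 880 mm², y = 94 mm, Ī = 6 144 000 mm⁴.
Top plate: 180 × 20, A = 3 600 mm², y = 184 mm, Ī = 120 000 mm⁴.
Centroid: ȳ = ΣA·y / ΣA = 99.862 mm.
Transfer each piece to the horizontal axis through the centroid using Ī + A·d² with d = y − 99.862:
  bottom plate: d = -92.862 mm → contributes +26 610 185 mm⁴
  web plate: d = -5.8619 mm → contributes +6 242 963 mm⁴
  top plate: d = 84.138 mm → contributes +25 605 177 mm⁴
Total I = 58 458 324 mm⁴.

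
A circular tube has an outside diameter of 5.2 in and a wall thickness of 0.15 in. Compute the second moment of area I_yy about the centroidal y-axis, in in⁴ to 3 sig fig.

I_yy ≈ 7.59 in⁴

Treat the section as a set of non-overlapping primitives; coordinates are from the bounding-box lower-left.
Outer circle: ⌀5.2, A = 21.237 in², x = 2.6 in, Ī = 35.891 in⁴.
Bore (subtracted): ⌀4.9, A = 18.857 in², x = 2.6 in, Ī = 28.298 in⁴.
By symmetry the centroid is at mid-width, x̄ = 2.6 in.
All pieces are centred on the centroidal y-axis, so I = ΣĪ (holes subtracted) = 7.5929 in⁴.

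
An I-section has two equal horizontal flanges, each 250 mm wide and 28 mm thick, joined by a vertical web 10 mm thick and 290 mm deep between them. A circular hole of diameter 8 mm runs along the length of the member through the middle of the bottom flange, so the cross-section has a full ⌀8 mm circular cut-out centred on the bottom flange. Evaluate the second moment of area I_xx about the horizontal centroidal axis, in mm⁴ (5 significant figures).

Split into non-overlapping primitives; take the origin at the lower-left of the bounding box.
Bottom flange: 250 × 28, A = 7 000 mm², y = 14 mm, Ī = 457333.3 mm⁴.
Web: 10 × 290, A = 2 900 mm², y = 173 mm, Ī = 20 324 167 mm⁴.
Top flange: 250 × 28, A = 7 000 mm², y = 332 mm, Ī = 457333.3 mm⁴.
Hole (subtracted): ⌀8, A = 50.26548 mm², y = 14 mm, Ī = 201.0619 mm⁴.
Centroid: ȳ = ΣA·y / ΣA = 173.4743 mm.
Transfer each piece to the horizontal centroidal axis using Ī + A·d² with d = y − 173.4743:
  bottom flange: d = -159.4743 mm → contributes +178 481 751 mm⁴
  web: d = -0.4743227 mm → contributes +20 324 819 mm⁴
  top flange: d = 158.5257 mm → contributes +176 370 066 mm⁴
  hole: d = -159.4743 mm → contributes −1 278 556 mm⁴
Total I = 373 898 080 mm⁴.

I_xx ≈ 3.7390 × 10⁸ mm⁴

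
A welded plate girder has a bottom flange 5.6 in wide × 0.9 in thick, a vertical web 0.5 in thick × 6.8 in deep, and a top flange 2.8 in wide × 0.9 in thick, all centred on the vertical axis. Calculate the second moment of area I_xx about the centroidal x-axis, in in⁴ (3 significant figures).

Break the section into simple shapes (no overlaps), measuring from the bottom-left corner of the bounding box.
Bottom plate: 5.6 × 0.9, A = 5.04 in², y = 0.45 in, Ī = 0.3402 in⁴.
Web plate: 0.5 × 6.8, A = 3.4 in², y = 4.3 in, Ī = 13.101 in⁴.
Top plate: 2.8 × 0.9, A = 2.52 in², y = 8.15 in, Ī = 0.1701 in⁴.
Centroid: ȳ = ΣA·y / ΣA = 3.4148 in.
Transfer each piece to the centroidal x-axis using Ī + A·d² with d = y − 3.4148:
  bottom plate: d = -2.9648 in → contributes +44.641 in⁴
  web plate: d = 0.88522 in → contributes +15.766 in⁴
  top plate: d = 4.7352 in → contributes +56.674 in⁴
Total I = 117.08 in⁴.

I_xx ≈ 117 in⁴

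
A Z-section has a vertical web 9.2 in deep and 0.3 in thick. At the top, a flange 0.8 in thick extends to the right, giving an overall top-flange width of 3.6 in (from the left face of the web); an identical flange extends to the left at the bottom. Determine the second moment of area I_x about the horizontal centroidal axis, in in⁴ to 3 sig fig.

I_x ≈ 113 in⁴

Break the section into simple shapes (no overlaps), measuring from the bottom-left corner of the bounding box.
Web: 0.3 × 9.2, A = 2.76 in², y = 4.6 in, Ī = 19.467 in⁴.
Top flange (beyond web): 3.3 × 0.8, A = 2.64 in², y = 8.8 in, Ī = 0.1408 in⁴.
Bottom flange (beyond web): 3.3 × 0.8, A = 2.64 in², y = 0.4 in, Ī = 0.1408 in⁴.
Centroid: ȳ = ΣA·y / ΣA = 4.6 in.
Transfer each piece to the horizontal centroidal axis using Ī + A·d² with d = y − 4.6:
  web: d = 0 in → contributes +19.467 in⁴
  top flange (beyond web): d = 4.2 in → contributes +46.71 in⁴
  bottom flange (beyond web): d = -4.2 in → contributes +46.71 in⁴
Total I = 112.89 in⁴.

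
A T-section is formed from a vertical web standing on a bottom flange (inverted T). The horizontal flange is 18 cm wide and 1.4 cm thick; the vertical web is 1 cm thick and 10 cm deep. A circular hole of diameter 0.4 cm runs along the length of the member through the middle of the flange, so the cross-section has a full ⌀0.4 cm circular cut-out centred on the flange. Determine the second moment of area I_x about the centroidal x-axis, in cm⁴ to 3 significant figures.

I_x ≈ 320 cm⁴

Break the section into simple shapes (no overlaps), measuring from the bottom-left corner of the bounding box.
Flange: 18 × 1.4, A = 25.2 cm², y = 0.7 cm, Ī = 4.116 cm⁴.
Web: 1 × 10, A = 10 cm², y = 6.4 cm, Ī = 83.333 cm⁴.
Hole (subtracted): ⌀0.4, A = 0.12566 cm², y = 0.7 cm, Ī = 0.0012566 cm⁴.
Centroid: ȳ = ΣA·y / ΣA = 2.3251 cm.
Transfer each piece to the centroidal x-axis using Ī + A·d² with d = y − 2.3251:
  flange: d = -1.6251 cm → contributes +70.67 cm⁴
  web: d = 4.0749 cm → contributes +249.38 cm⁴
  hole: d = -1.6251 cm → contributes −0.33314 cm⁴
Total I = 319.72 cm⁴.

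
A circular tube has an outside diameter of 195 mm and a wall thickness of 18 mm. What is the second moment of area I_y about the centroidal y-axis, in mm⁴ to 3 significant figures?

Split into non-overlapping primitives; take the origin at the lower-left of the bounding box.
Outer circle: ⌀195, A = 29 865 mm², x = 97.5 mm, Ī = 70 975 481 mm⁴.
Bore (subtracted): ⌀159, A = 19 856 mm², x = 97.5 mm, Ī = 31 373 170 mm⁴.
By symmetry the centroid is at mid-width, x̄ = 97.5 mm.
All pieces are centred on the centroidal y-axis, so I = ΣĪ (holes subtracted) = 39 602 311 mm⁴.

I_y ≈ 3.96 × 10⁷ mm⁴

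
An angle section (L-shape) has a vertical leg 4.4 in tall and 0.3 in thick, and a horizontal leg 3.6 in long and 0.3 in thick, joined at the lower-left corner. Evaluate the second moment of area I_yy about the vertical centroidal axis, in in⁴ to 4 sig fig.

I_yy ≈ 2.741 in⁴

Break the section into simple shapes (no overlaps), measuring from the bottom-left corner of the bounding box.
Vertical leg: 0.3 × 4.4, A = 1.32 in², x = 0.15 in, Ī = 0.0099 in⁴.
Horizontal leg (remainder): 3.3 × 0.3, A = 0.99 in², x = 1.95 in, Ī = 0.898425 in⁴.
Centroid: x̄ = ΣA·x / ΣA = 0.921429 in.
Transfer each piece to the vertical centroidal axis using Ī + A·d² with d = x − 0.921429:
  vertical leg: d = -0.771429 in → contributes +0.795435 in⁴
  horizontal leg (remainder): d = 1.02857 in → contributes +1.9458 in⁴
Total I = 2.74124 in⁴.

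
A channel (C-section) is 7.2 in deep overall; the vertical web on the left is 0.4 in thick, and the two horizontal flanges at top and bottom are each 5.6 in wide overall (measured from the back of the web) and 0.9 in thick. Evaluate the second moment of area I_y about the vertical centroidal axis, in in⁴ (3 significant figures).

I_y ≈ 38.4 in⁴

Treat the section as a set of non-overlapping primitives; coordinates are from the bounding-box lower-left.
Web: 0.4 × 7.2, A = 2.88 in², x = 0.2 in, Ī = 0.0384 in⁴.
Top flange (beyond web): 5.2 × 0.9, A = 4.68 in², x = 3 in, Ī = 10.546 in⁴.
Bottom flange (beyond web): 5.2 × 0.9, A = 4.68 in², x = 3 in, Ī = 10.546 in⁴.
Centroid: x̄ = ΣA·x / ΣA = 2.3412 in.
Transfer each piece to the vertical centroidal axis using Ī + A·d² with d = x − 2.3412:
  web: d = -2.1412 in → contributes +13.242 in⁴
  top flange (beyond web): d = 0.65882 in → contributes +12.577 in⁴
  bottom flange (beyond web): d = 0.65882 in → contributes +12.577 in⁴
Total I = 38.396 in⁴.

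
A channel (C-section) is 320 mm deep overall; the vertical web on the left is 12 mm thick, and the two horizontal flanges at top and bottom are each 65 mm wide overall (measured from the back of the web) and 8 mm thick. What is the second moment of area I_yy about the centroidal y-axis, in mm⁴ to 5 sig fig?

I_yy ≈ 9.7826 × 10⁵ mm⁴

Treat the section as a set of non-overlapping primitives; coordinates are from the bounding-box lower-left.
Web: 12 × 320, A = 3 840 mm², x = 6 mm, Ī = 46 080 mm⁴.
Top flange (beyond web): 53 × 8, A = 424 mm², x = 38.5 mm, Ī = 99251.33 mm⁴.
Bottom flange (beyond web): 53 × 8, A = 424 mm², x = 38.5 mm, Ī = 99251.33 mm⁴.
Centroid: x̄ = ΣA·x / ΣA = 11.87884 mm.
Transfer each piece to the centroidal y-axis using Ī + A·d² with d = x − 11.87884:
  web: d = -5.87884 mm → contributes +178793.3 mm⁴
  top flange (beyond web): d = 26.62116 mm → contributes +399734.3 mm⁴
  bottom flange (beyond web): d = 26.62116 mm → contributes +399734.3 mm⁴
Total I = 978261.8 mm⁴.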